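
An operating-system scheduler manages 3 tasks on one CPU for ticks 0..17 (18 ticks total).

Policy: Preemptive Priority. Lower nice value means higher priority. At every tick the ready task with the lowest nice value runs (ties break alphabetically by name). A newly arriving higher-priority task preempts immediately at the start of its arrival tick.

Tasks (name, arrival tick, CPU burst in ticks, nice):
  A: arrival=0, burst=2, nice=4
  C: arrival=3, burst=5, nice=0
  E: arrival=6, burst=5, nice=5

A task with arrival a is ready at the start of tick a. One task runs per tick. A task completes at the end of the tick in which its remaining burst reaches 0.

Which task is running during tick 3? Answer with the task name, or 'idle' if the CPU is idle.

running at tick 3 = C

t=0: ready={A} → run A
t=1: ready={A} → run A
t=2: (idle)
t=3: ready={C} → run C
t=4: ready={C} → run C
t=5: ready={C} → run C
t=6: ready={C,E} → run C
t=7: ready={C,E} → run C
t=8: ready={E} → run E
t=9: ready={E} → run E
t=10: ready={E} → run E
t=11: ready={E} → run E
t=12: ready={E} → run E
t=13: (idle)
t=14: (idle)
t=15: (idle)
t=16: (idle)
t=17: (idle)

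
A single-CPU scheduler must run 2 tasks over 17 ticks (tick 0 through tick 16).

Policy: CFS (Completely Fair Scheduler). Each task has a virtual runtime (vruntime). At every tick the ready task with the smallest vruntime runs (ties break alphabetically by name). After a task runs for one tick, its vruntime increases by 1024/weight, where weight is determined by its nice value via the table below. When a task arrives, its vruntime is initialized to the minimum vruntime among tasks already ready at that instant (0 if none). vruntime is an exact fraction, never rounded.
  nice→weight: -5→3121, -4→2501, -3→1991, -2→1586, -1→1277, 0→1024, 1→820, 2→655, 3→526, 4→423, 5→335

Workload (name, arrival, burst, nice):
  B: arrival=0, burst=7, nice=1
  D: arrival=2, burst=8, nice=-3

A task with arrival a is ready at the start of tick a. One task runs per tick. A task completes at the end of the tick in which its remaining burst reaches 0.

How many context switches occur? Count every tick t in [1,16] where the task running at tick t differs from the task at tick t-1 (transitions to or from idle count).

context switches = 7

t=0: vr[B=0] → run B
t=1: vr[B=256/205] → run B
t=2: vr[B=512/205 D=512/205] → run B
t=3: vr[B=768/205 D=512/205] → run D
t=4: vr[B=768/205 D=1229312/408155] → run D
t=5: vr[B=768/205 D=1439232/408155] → run D
t=6: vr[B=768/205 D=1649152/408155] → run B
t=7: vr[B=1024/205 D=1649152/408155] → run D
t=8: vr[B=1024/205 D=1859072/408155] → run D
t=9: vr[B=1024/205 D=2068992/408155] → run B
t=10: vr[B=256/41 D=2068992/408155] → run D
t=11: vr[B=256/41 D=2278912/408155] → run D
t=12: vr[B=256/41 D=2488832/408155] → run D
t=13: vr[B=256/41] → run B
t=14: vr[B=1536/205] → run B
t=15: (idle)
t=16: (idle)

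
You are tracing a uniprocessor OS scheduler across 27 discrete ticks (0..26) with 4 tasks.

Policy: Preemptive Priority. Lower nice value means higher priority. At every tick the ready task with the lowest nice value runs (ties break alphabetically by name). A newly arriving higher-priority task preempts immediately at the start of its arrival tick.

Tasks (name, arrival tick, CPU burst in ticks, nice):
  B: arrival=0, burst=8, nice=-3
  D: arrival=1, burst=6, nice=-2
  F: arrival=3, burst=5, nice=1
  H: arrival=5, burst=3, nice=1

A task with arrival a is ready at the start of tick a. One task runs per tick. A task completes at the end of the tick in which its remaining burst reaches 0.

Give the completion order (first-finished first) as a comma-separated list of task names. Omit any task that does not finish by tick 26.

completion order = B, D, F, H

t=0: ready={B} → run B
t=1: ready={B,D} → run B
t=2: ready={B,D} → run B
t=3: ready={B,D,F} → run B
t=4: ready={B,D,F} → run B
t=5: ready={B,D,F,H} → run B
t=6: ready={B,D,F,H} → run B
t=7: ready={B,D,F,H} → run B
t=8: ready={D,F,H} → run D
t=9: ready={D,F,H} → run D
t=10: ready={D,F,H} → run D
t=11: ready={D,F,H} → run D
t=12: ready={D,F,H} → run D
t=13: ready={D,F,H} → run D
t=14: ready={F,H} → run F
t=15: ready={F,H} → run F
t=16: ready={F,H} → run F
t=17: ready={F,H} → run F
t=18: ready={F,H} → run F
t=19: ready={H} → run H
t=20: ready={H} → run H
t=21: ready={H} → run H
t=22: (idle)
t=23: (idle)
t=24: (idle)
t=25: (idle)
t=26: (idle)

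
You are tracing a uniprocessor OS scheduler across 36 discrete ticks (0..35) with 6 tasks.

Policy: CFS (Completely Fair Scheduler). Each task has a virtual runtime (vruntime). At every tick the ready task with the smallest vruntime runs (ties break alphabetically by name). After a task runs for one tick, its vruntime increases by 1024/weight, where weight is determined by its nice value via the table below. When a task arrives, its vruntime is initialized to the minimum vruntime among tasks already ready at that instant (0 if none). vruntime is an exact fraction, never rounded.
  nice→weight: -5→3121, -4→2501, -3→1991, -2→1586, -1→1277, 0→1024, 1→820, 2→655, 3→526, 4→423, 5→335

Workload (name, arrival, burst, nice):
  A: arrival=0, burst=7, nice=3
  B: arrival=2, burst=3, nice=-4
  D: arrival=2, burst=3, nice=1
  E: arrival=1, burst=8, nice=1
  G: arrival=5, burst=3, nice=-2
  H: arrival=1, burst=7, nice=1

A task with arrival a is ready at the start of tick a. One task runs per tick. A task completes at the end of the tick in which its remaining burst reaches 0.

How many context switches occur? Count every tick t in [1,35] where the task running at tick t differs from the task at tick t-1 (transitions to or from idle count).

context switches = 30

t=0: vr[A=0] → run A
t=1: vr[A=512/263 E=512/263 H=512/263] → run A
t=2: vr[A=1024/263 B=512/263 D=512/263 E=512/263 H=512/263] → run B
t=3: vr[A=1024/263 B=1549824/657763 D=512/263 E=512/263 H=512/263] → run D
t=4: vr[A=1024/263 B=1549824/657763 D=172288/53915 E=512/263 H=512/263] → run E
t=5: vr[A=1024/263 B=1549824/657763 D=172288/53915 E=172288/53915 G=512/263 H=512/263] → run G
t=6: vr[A=1024/263 B=1549824/657763 D=172288/53915 E=172288/53915 G=540672/208559 H=512/263] → run H
t=7: vr[A=1024/263 B=1549824/657763 D=172288/53915 E=172288/53915 G=540672/208559 H=172288/53915] → run B
t=8: vr[A=1024/263 B=1819136/657763 D=172288/53915 E=172288/53915 G=540672/208559 H=172288/53915] → run G
t=9: vr[A=1024/263 B=1819136/657763 D=172288/53915 E=172288/53915 G=675328/208559 H=172288/53915] → run B
t=10: vr[A=1024/263 D=172288/53915 E=172288/53915 G=675328/208559 H=172288/53915] → run D
t=11: vr[A=1024/263 D=239616/53915 E=172288/53915 G=675328/208559 H=172288/53915] → run E
t=12: vr[A=1024/263 D=239616/53915 E=239616/53915 G=675328/208559 H=172288/53915] → run H
t=13: vr[A=1024/263 D=239616/53915 E=239616/53915 G=675328/208559 H=239616/53915] → run G
t=14: vr[A=1024/263 D=239616/53915 E=239616/53915 H=239616/53915] → run A
t=15: vr[A=1536/263 D=239616/53915 E=239616/53915 H=239616/53915] → run D
t=16: vr[A=1536/263 E=239616/53915 H=239616/53915] → run E
t=17: vr[A=1536/263 E=306944/53915 H=239616/53915] → run H
t=18: vr[A=1536/263 E=306944/53915 H=306944/53915] → run E
t=19: vr[A=1536/263 E=374272/53915 H=306944/53915] → run H
t=20: vr[A=1536/263 E=374272/53915 H=374272/53915] → run A
t=21: vr[A=2048/263 E=374272/53915 H=374272/53915] → run E
t=22: vr[A=2048/263 E=88320/10783 H=374272/53915] → run H
t=23: vr[A=2048/263 E=88320/10783 H=88320/10783] → run A
t=24: vr[A=2560/263 E=88320/10783 H=88320/10783] → run E
t=25: vr[A=2560/263 E=508928/53915 H=88320/10783] → run H
t=26: vr[A=2560/263 E=508928/53915 H=508928/53915] → run E
t=27: vr[A=2560/263 E=576256/53915 H=508928/53915] → run H
t=28: vr[A=2560/263 E=576256/53915] → run A
t=29: vr[A=3072/263 E=576256/53915] → run E
t=30: vr[A=3072/263] → run A
t=31: (idle)
t=32: (idle)
t=33: (idle)
t=34: (idle)
t=35: (idle)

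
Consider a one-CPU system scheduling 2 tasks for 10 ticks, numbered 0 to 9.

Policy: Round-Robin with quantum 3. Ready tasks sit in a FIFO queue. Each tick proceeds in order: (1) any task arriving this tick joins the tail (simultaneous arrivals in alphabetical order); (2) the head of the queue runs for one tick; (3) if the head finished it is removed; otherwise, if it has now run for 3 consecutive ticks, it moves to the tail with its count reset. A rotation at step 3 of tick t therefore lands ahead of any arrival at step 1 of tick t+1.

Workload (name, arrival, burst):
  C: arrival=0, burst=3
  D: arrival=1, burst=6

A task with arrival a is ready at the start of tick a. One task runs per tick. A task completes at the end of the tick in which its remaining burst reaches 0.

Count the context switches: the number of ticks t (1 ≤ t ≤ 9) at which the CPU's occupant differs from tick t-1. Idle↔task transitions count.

t=0: queue=[C] q_used=0 → run C
t=1: queue=[C,D] q_used=1 → run C
t=2: queue=[C,D] q_used=2 → run C
t=3: queue=[D] q_used=0 → run D
t=4: queue=[D] q_used=1 → run D
t=5: queue=[D] q_used=2 → run D
t=6: queue=[D] q_used=0 → run D
t=7: queue=[D] q_used=1 → run D
t=8: queue=[D] q_used=2 → run D
t=9: (idle)

context switches = 2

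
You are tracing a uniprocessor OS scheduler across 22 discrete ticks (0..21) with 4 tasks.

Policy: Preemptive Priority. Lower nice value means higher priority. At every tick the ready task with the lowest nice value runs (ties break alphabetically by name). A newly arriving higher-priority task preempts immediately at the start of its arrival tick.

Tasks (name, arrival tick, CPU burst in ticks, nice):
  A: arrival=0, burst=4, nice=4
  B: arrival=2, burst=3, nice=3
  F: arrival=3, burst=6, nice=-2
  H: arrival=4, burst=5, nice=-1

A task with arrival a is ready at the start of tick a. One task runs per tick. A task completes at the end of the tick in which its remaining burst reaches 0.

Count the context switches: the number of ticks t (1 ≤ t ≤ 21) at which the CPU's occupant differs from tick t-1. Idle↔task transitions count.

context switches = 6

t=0: ready={A} → run A
t=1: ready={A} → run A
t=2: ready={A,B} → run B
t=3: ready={A,B,F} → run F
t=4: ready={A,B,F,H} → run F
t=5: ready={A,B,F,H} → run F
t=6: ready={A,B,F,H} → run F
t=7: ready={A,B,F,H} → run F
t=8: ready={A,B,F,H} → run F
t=9: ready={A,B,H} → run H
t=10: ready={A,B,H} → run H
t=11: ready={A,B,H} → run H
t=12: ready={A,B,H} → run H
t=13: ready={A,B,H} → run H
t=14: ready={A,B} → run B
t=15: ready={A,B} → run B
t=16: ready={A} → run A
t=17: ready={A} → run A
t=18: (idle)
t=19: (idle)
t=20: (idle)
t=21: (idle)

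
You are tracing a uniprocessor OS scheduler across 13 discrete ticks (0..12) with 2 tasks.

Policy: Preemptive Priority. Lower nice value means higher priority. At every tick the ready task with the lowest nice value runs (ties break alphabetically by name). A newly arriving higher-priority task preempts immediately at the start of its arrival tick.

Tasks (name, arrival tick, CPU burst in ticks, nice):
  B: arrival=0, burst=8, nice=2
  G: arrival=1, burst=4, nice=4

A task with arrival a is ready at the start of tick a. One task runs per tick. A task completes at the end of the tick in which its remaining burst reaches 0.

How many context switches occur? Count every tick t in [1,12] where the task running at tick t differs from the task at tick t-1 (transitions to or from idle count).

t=0: ready={B} → run B
t=1: ready={B,G} → run B
t=2: ready={B,G} → run B
t=3: ready={B,G} → run B
t=4: ready={B,G} → run B
t=5: ready={B,G} → run B
t=6: ready={B,G} → run B
t=7: ready={B,G} → run B
t=8: ready={G} → run G
t=9: ready={G} → run G
t=10: ready={G} → run G
t=11: ready={G} → run G
t=12: (idle)

context switches = 2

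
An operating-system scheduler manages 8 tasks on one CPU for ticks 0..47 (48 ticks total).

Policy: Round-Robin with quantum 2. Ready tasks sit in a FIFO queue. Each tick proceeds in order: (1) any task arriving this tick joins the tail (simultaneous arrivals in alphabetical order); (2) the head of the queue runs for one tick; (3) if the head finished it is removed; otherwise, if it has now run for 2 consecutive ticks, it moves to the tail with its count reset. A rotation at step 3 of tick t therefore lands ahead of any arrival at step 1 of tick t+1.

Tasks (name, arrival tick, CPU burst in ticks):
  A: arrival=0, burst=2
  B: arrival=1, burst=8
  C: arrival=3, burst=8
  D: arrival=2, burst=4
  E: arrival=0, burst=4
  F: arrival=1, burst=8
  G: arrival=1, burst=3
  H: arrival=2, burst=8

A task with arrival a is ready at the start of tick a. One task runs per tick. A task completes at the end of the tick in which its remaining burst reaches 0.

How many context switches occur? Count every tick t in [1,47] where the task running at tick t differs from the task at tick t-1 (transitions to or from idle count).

t=0: queue=[A,E] q_used=0 → run A
t=1: queue=[A,E,B,F,G] q_used=1 → run A
t=2: queue=[E,B,F,G,D,H] q_used=0 → run E
t=3: queue=[E,B,F,G,D,H,C] q_used=1 → run E
t=4: queue=[B,F,G,D,H,C,E] q_used=0 → run B
t=5: queue=[B,F,G,D,H,C,E] q_used=1 → run B
t=6: queue=[F,G,D,H,C,E,B] q_used=0 → run F
t=7: queue=[F,G,D,H,C,E,B] q_used=1 → run F
t=8: queue=[G,D,H,C,E,B,F] q_used=0 → run G
t=9: queue=[G,D,H,C,E,B,F] q_used=1 → run G
t=10: queue=[D,H,C,E,B,F,G] q_used=0 → run D
t=11: queue=[D,H,C,E,B,F,G] q_used=1 → run D
t=12: queue=[H,C,E,B,F,G,D] q_used=0 → run H
t=13: queue=[H,C,E,B,F,G,D] q_used=1 → run H
t=14: queue=[C,E,B,F,G,D,H] q_used=0 → run C
t=15: queue=[C,E,B,F,G,D,H] q_used=1 → run C
t=16: queue=[E,B,F,G,D,H,C] q_used=0 → run E
t=17: queue=[E,B,F,G,D,H,C] q_used=1 → run E
t=18: queue=[B,F,G,D,H,C] q_used=0 → run B
t=19: queue=[B,F,G,D,H,C] q_used=1 → run B
t=20: queue=[F,G,D,H,C,B] q_used=0 → run F
t=21: queue=[F,G,D,H,C,B] q_used=1 → run F
t=22: queue=[G,D,H,C,B,F] q_used=0 → run G
t=23: queue=[D,H,C,B,F] q_used=0 → run D
t=24: queue=[D,H,C,B,F] q_used=1 → run D
t=25: queue=[H,C,B,F] q_used=0 → run H
t=26: queue=[H,C,B,F] q_used=1 → run H
t=27: queue=[C,B,F,H] q_used=0 → run C
t=28: queue=[C,B,F,H] q_used=1 → run C
t=29: queue=[B,F,H,C] q_used=0 → run B
t=30: queue=[B,F,H,C] q_used=1 → run B
t=31: queue=[F,H,C,B] q_used=0 → run F
t=32: queue=[F,H,C,B] q_used=1 → run F
t=33: queue=[H,C,B,F] q_used=0 → run H
t=34: queue=[H,C,B,F] q_used=1 → run H
t=35: queue=[C,B,F,H] q_used=0 → run C
t=36: queue=[C,B,F,H] q_used=1 → run C
t=37: queue=[B,F,H,C] q_used=0 → run B
t=38: queue=[B,F,H,C] q_used=1 → run B
t=39: queue=[F,H,C] q_used=0 → run F
t=40: queue=[F,H,C] q_used=1 → run F
t=41: queue=[H,C] q_used=0 → run H
t=42: queue=[H,C] q_used=1 → run H
t=43: queue=[C] q_used=0 → run C
t=44: queue=[C] q_used=1 → run C
t=45: (idle)
t=46: (idle)
t=47: (idle)

context switches = 23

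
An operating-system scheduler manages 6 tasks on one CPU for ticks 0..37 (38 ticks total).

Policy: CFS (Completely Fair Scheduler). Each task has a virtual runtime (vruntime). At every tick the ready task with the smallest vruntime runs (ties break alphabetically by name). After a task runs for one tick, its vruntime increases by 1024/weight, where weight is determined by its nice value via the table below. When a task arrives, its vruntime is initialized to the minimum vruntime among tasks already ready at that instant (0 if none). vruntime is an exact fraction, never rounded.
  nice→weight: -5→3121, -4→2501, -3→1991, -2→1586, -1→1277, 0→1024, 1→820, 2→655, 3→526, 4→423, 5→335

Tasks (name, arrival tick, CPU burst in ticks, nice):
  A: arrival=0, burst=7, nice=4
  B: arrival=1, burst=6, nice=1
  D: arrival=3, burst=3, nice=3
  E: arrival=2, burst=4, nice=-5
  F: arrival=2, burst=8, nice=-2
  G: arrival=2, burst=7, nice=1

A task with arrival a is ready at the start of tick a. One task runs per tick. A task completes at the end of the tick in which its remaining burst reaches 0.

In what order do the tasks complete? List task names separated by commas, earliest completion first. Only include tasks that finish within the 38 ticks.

completion order = E, D, F, B, G, A

t=0: vr[A=0] → run A
t=1: vr[A=1024/423 B=1024/423] → run A
t=2: vr[A=2048/423 B=1024/423 E=1024/423 F=1024/423 G=1024/423] → run B
t=3: vr[A=2048/423 B=318208/86715 D=1024/423 E=1024/423 F=1024/423 G=1024/423] → run D
t=4: vr[A=2048/423 B=318208/86715 D=485888/111249 E=1024/423 F=1024/423 G=1024/423] → run E
t=5: vr[A=2048/423 B=318208/86715 D=485888/111249 E=3629056/1320183 F=1024/423 G=1024/423] → run F
t=6: vr[A=2048/423 B=318208/86715 D=485888/111249 E=3629056/1320183 F=1028608/335439 G=1024/423] → run G
t=7: vr[A=2048/423 B=318208/86715 D=485888/111249 E=3629056/1320183 F=1028608/335439 G=318208/86715] → run E
t=8: vr[A=2048/423 B=318208/86715 D=485888/111249 E=4062208/1320183 F=1028608/335439 G=318208/86715] → run F
t=9: vr[A=2048/423 B=318208/86715 D=485888/111249 E=4062208/1320183 F=1245184/335439 G=318208/86715] → run E
t=10: vr[A=2048/423 B=318208/86715 D=485888/111249 E=4495360/1320183 F=1245184/335439 G=318208/86715] → run E
t=11: vr[A=2048/423 B=318208/86715 D=485888/111249 F=1245184/335439 G=318208/86715] → run B
t=12: vr[A=2048/423 B=426496/86715 D=485888/111249 F=1245184/335439 G=318208/86715] → run G
t=13: vr[A=2048/423 B=426496/86715 D=485888/111249 F=1245184/335439 G=426496/86715] → run F
t=14: vr[A=2048/423 B=426496/86715 D=485888/111249 F=1461760/335439 G=426496/86715] → run F
t=15: vr[A=2048/423 B=426496/86715 D=485888/111249 F=1678336/335439 G=426496/86715] → run D
t=16: vr[A=2048/423 B=426496/86715 D=702464/111249 F=1678336/335439 G=426496/86715] → run A
t=17: vr[A=1024/141 B=426496/86715 D=702464/111249 F=1678336/335439 G=426496/86715] → run B
t=18: vr[A=1024/141 B=534784/86715 D=702464/111249 F=1678336/335439 G=426496/86715] → run G
t=19: vr[A=1024/141 B=534784/86715 D=702464/111249 F=1678336/335439 G=534784/86715] → run F
t=20: vr[A=1024/141 B=534784/86715 D=702464/111249 F=1894912/335439 G=534784/86715] → run F
t=21: vr[A=1024/141 B=534784/86715 D=702464/111249 F=2111488/335439 G=534784/86715] → run B
t=22: vr[A=1024/141 B=643072/86715 D=702464/111249 F=2111488/335439 G=534784/86715] → run G
t=23: vr[A=1024/141 B=643072/86715 D=702464/111249 F=2111488/335439 G=643072/86715] → run F
t=24: vr[A=1024/141 B=643072/86715 D=702464/111249 F=2328064/335439 G=643072/86715] → run D
t=25: vr[A=1024/141 B=643072/86715 F=2328064/335439 G=643072/86715] → run F
t=26: vr[A=1024/141 B=643072/86715 G=643072/86715] → run A
t=27: vr[A=4096/423 B=643072/86715 G=643072/86715] → run B
t=28: vr[A=4096/423 B=150272/17343 G=643072/86715] → run G
t=29: vr[A=4096/423 B=150272/17343 G=150272/17343] → run B
t=30: vr[A=4096/423 G=150272/17343] → run G
t=31: vr[A=4096/423 G=859648/86715] → run A
t=32: vr[A=5120/423 G=859648/86715] → run G
t=33: vr[A=5120/423] → run A
t=34: vr[A=2048/141] → run A
t=35: (idle)
t=36: (idle)
t=37: (idle)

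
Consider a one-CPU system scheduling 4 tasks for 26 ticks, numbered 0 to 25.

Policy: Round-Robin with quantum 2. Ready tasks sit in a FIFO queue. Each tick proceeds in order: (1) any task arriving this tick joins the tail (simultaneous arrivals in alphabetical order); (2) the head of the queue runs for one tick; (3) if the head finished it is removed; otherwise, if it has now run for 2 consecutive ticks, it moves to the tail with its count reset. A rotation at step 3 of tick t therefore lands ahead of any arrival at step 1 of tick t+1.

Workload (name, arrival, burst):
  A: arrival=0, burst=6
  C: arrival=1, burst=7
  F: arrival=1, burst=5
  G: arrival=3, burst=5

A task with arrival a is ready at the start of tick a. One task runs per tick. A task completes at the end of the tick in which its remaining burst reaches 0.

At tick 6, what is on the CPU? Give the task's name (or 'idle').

t=0: queue=[A] q_used=0 → run A
t=1: queue=[A,C,F] q_used=1 → run A
t=2: queue=[C,F,A] q_used=0 → run C
t=3: queue=[C,F,A,G] q_used=1 → run C
t=4: queue=[F,A,G,C] q_used=0 → run F
t=5: queue=[F,A,G,C] q_used=1 → run F
t=6: queue=[A,G,C,F] q_used=0 → run A
t=7: queue=[A,G,C,F] q_used=1 → run A
t=8: queue=[G,C,F,A] q_used=0 → run G
t=9: queue=[G,C,F,A] q_used=1 → run G
t=10: queue=[C,F,A,G] q_used=0 → run C
t=11: queue=[C,F,A,G] q_used=1 → run C
t=12: queue=[F,A,G,C] q_used=0 → run F
t=13: queue=[F,A,G,C] q_used=1 → run F
t=14: queue=[A,G,C,F] q_used=0 → run A
t=15: queue=[A,G,C,F] q_used=1 → run A
t=16: queue=[G,C,F] q_used=0 → run G
t=17: queue=[G,C,F] q_used=1 → run G
t=18: queue=[C,F,G] q_used=0 → run C
t=19: queue=[C,F,G] q_used=1 → run C
t=20: queue=[F,G,C] q_used=0 → run F
t=21: queue=[G,C] q_used=0 → run G
t=22: queue=[C] q_used=0 → run C
t=23: (idle)
t=24: (idle)
t=25: (idle)

running at tick 6 = A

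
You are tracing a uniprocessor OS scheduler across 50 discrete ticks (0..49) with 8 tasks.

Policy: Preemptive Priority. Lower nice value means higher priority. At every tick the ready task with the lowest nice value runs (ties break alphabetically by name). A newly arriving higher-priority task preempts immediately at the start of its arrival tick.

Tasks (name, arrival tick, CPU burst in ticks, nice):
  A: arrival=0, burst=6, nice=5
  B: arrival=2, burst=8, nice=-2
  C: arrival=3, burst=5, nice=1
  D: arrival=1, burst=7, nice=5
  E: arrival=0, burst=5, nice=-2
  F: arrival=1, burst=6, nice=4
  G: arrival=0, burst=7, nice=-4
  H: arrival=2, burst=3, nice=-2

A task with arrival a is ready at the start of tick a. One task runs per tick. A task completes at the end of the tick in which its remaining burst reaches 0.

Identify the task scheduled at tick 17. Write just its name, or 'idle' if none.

t=0: ready={A,E,G} → run G
t=1: ready={A,D,E,F,G} → run G
t=2: ready={A,B,D,E,F,G,H} → run G
t=3: ready={A,B,C,D,E,F,G,H} → run G
t=4: ready={A,B,C,D,E,F,G,H} → run G
t=5: ready={A,B,C,D,E,F,G,H} → run G
t=6: ready={A,B,C,D,E,F,G,H} → run G
t=7: ready={A,B,C,D,E,F,H} → run B
t=8: ready={A,B,C,D,E,F,H} → run B
t=9: ready={A,B,C,D,E,F,H} → run B
t=10: ready={A,B,C,D,E,F,H} → run B
t=11: ready={A,B,C,D,E,F,H} → run B
t=12: ready={A,B,C,D,E,F,H} → run B
t=13: ready={A,B,C,D,E,F,H} → run B
t=14: ready={A,B,C,D,E,F,H} → run B
t=15: ready={A,C,D,E,F,H} → run E
t=16: ready={A,C,D,E,F,H} → run E
t=17: ready={A,C,D,E,F,H} → run E
t=18: ready={A,C,D,E,F,H} → run E
t=19: ready={A,C,D,E,F,H} → run E
t=20: ready={A,C,D,F,H} → run H
t=21: ready={A,C,D,F,H} → run H
t=22: ready={A,C,D,F,H} → run H
t=23: ready={A,C,D,F} → run C
t=24: ready={A,C,D,F} → run C
t=25: ready={A,C,D,F} → run C
t=26: ready={A,C,D,F} → run C
t=27: ready={A,C,D,F} → run C
t=28: ready={A,D,F} → run F
t=29: ready={A,D,F} → run F
t=30: ready={A,D,F} → run F
t=31: ready={A,D,F} → run F
t=32: ready={A,D,F} → run F
t=33: ready={A,D,F} → run F
t=34: ready={A,D} → run A
t=35: ready={A,D} → run A
t=36: ready={A,D} → run A
t=37: ready={A,D} → run A
t=38: ready={A,D} → run A
t=39: ready={A,D} → run A
t=40: ready={D} → run D
t=41: ready={D} → run D
t=42: ready={D} → run D
t=43: ready={D} → run D
t=44: ready={D} → run D
t=45: ready={D} → run D
t=46: ready={D} → run D
t=47: (idle)
t=48: (idle)
t=49: (idle)

running at tick 17 = E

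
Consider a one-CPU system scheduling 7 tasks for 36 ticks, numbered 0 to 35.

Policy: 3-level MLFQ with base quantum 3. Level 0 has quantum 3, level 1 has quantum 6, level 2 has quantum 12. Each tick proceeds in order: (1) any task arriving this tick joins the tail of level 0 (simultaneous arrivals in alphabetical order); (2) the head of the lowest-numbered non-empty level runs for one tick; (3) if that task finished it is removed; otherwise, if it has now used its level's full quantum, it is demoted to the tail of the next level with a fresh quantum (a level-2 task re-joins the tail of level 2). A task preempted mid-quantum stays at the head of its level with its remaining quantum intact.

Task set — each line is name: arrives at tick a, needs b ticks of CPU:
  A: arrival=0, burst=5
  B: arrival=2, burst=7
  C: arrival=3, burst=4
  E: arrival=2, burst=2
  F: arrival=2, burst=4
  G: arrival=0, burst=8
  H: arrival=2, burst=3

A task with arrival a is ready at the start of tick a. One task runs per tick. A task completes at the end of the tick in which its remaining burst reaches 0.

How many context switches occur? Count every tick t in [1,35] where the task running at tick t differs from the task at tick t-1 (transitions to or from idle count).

t=0: L0/L1/L2 = AG/-/- → run A
t=1: L0/L1/L2 = AG/-/- → run A
t=2: L0/L1/L2 = AGBEFH/-/- → run A
t=3: L0/L1/L2 = GBEFHC/A/- → run G
t=4: L0/L1/L2 = GBEFHC/A/- → run G
t=5: L0/L1/L2 = GBEFHC/A/- → run G
t=6: L0/L1/L2 = BEFHC/AG/- → run B
t=7: L0/L1/L2 = BEFHC/AG/- → run B
t=8: L0/L1/L2 = BEFHC/AG/- → run B
t=9: L0/L1/L2 = EFHC/AGB/- → run E
t=10: L0/L1/L2 = EFHC/AGB/- → run E
t=11: L0/L1/L2 = FHC/AGB/- → run F
t=12: L0/L1/L2 = FHC/AGB/- → run F
t=13: L0/L1/L2 = FHC/AGB/- → run F
t=14: L0/L1/L2 = HC/AGBF/- → run H
t=15: L0/L1/L2 = HC/AGBF/- → run H
t=16: L0/L1/L2 = HC/AGBF/- → run H
t=17: L0/L1/L2 = C/AGBF/- → run C
t=18: L0/L1/L2 = C/AGBF/- → run C
t=19: L0/L1/L2 = C/AGBF/- → run C
t=20: L0/L1/L2 = -/AGBFC/- → run A
t=21: L0/L1/L2 = -/AGBFC/- → run A
t=22: L0/L1/L2 = -/GBFC/- → run G
t=23: L0/L1/L2 = -/GBFC/- → run G
t=24: L0/L1/L2 = -/GBFC/- → run G
t=25: L0/L1/L2 = -/GBFC/- → run G
t=26: L0/L1/L2 = -/GBFC/- → run G
t=27: L0/L1/L2 = -/BFC/- → run B
t=28: L0/L1/L2 = -/BFC/- → run B
t=29: L0/L1/L2 = -/BFC/- → run B
t=30: L0/L1/L2 = -/BFC/- → run B
t=31: L0/L1/L2 = -/FC/- → run F
t=32: L0/L1/L2 = -/C/- → run C
t=33: (idle)
t=34: (idle)
t=35: (idle)

context switches = 12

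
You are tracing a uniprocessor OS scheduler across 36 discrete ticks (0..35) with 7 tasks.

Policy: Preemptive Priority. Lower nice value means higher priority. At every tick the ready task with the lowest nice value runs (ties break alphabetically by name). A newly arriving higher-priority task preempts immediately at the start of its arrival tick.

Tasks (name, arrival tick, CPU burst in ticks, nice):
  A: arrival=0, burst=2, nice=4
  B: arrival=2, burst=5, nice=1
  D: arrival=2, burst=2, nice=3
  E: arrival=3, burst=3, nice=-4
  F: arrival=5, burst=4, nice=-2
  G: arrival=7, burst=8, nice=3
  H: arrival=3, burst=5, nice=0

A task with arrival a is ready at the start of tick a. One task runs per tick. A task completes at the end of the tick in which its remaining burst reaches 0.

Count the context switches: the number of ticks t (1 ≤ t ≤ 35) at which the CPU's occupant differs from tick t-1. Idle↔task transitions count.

t=0: ready={A} → run A
t=1: ready={A} → run A
t=2: ready={B,D} → run B
t=3: ready={B,D,E,H} → run E
t=4: ready={B,D,E,H} → run E
t=5: ready={B,D,E,F,H} → run E
t=6: ready={B,D,F,H} → run F
t=7: ready={B,D,F,G,H} → run F
t=8: ready={B,D,F,G,H} → run F
t=9: ready={B,D,F,G,H} → run F
t=10: ready={B,D,G,H} → run H
t=11: ready={B,D,G,H} → run H
t=12: ready={B,D,G,H} → run H
t=13: ready={B,D,G,H} → run H
t=14: ready={B,D,G,H} → run H
t=15: ready={B,D,G} → run B
t=16: ready={B,D,G} → run B
t=17: ready={B,D,G} → run B
t=18: ready={B,D,G} → run B
t=19: ready={D,G} → run D
t=20: ready={D,G} → run D
t=21: ready={G} → run G
t=22: ready={G} → run G
t=23: ready={G} → run G
t=24: ready={G} → run G
t=25: ready={G} → run G
t=26: ready={G} → run G
t=27: ready={G} → run G
t=28: ready={G} → run G
t=29: (idle)
t=30: (idle)
t=31: (idle)
t=32: (idle)
t=33: (idle)
t=34: (idle)
t=35: (idle)

context switches = 8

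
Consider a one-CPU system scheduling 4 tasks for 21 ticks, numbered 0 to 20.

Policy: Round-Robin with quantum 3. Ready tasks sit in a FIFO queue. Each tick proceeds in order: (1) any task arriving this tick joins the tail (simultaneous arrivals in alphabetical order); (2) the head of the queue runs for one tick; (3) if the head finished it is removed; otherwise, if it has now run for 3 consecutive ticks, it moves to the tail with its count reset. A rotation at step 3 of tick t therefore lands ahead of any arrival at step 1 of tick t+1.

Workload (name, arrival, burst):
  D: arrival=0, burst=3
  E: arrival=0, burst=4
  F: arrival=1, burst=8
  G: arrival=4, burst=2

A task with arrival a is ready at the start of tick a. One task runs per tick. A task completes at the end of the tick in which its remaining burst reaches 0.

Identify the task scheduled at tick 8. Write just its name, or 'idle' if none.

running at tick 8 = F

t=0: queue=[D,E] q_used=0 → run D
t=1: queue=[D,E,F] q_used=1 → run D
t=2: queue=[D,E,F] q_used=2 → run D
t=3: queue=[E,F] q_used=0 → run E
t=4: queue=[E,F,G] q_used=1 → run E
t=5: queue=[E,F,G] q_used=2 → run E
t=6: queue=[F,G,E] q_used=0 → run F
t=7: queue=[F,G,E] q_used=1 → run F
t=8: queue=[F,G,E] q_used=2 → run F
t=9: queue=[G,E,F] q_used=0 → run G
t=10: queue=[G,E,F] q_used=1 → run G
t=11: queue=[E,F] q_used=0 → run E
t=12: queue=[F] q_used=0 → run F
t=13: queue=[F] q_used=1 → run F
t=14: queue=[F] q_used=2 → run F
t=15: queue=[F] q_used=0 → run F
t=16: queue=[F] q_used=1 → run F
t=17: (idle)
t=18: (idle)
t=19: (idle)
t=20: (idle)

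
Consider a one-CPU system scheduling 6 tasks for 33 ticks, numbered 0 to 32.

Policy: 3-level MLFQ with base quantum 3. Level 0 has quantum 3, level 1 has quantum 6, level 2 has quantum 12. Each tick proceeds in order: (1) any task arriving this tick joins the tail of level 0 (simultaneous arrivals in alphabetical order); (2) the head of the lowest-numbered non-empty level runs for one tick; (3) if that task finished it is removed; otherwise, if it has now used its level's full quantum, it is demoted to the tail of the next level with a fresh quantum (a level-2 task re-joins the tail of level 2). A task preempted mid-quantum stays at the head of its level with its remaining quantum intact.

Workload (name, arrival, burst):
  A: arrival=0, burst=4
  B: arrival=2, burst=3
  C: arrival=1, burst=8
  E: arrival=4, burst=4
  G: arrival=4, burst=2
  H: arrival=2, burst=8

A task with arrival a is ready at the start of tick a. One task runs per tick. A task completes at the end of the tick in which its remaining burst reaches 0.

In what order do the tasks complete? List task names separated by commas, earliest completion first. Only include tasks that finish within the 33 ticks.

completion order = B, G, A, C, H, E

t=0: L0/L1/L2 = A/-/- → run A
t=1: L0/L1/L2 = AC/-/- → run A
t=2: L0/L1/L2 = ACBH/-/- → run A
t=3: L0/L1/L2 = CBH/A/- → run C
t=4: L0/L1/L2 = CBHEG/A/- → run C
t=5: L0/L1/L2 = CBHEG/A/- → run C
t=6: L0/L1/L2 = BHEG/AC/- → run B
t=7: L0/L1/L2 = BHEG/AC/- → run B
t=8: L0/L1/L2 = BHEG/AC/- → run B
t=9: L0/L1/L2 = HEG/AC/- → run H
t=10: L0/L1/L2 = HEG/AC/- → run H
t=11: L0/L1/L2 = HEG/AC/- → run H
t=12: L0/L1/L2 = EG/ACH/- → run E
t=13: L0/L1/L2 = EG/ACH/- → run E
t=14: L0/L1/L2 = EG/ACH/- → run E
t=15: L0/L1/L2 = G/ACHE/- → run G
t=16: L0/L1/L2 = G/ACHE/- → run G
t=17: L0/L1/L2 = -/ACHE/- → run A
t=18: L0/L1/L2 = -/CHE/- → run C
t=19: L0/L1/L2 = -/CHE/- → run C
t=20: L0/L1/L2 = -/CHE/- → run C
t=21: L0/L1/L2 = -/CHE/- → run C
t=22: L0/L1/L2 = -/CHE/- → run C
t=23: L0/L1/L2 = -/HE/- → run H
t=24: L0/L1/L2 = -/HE/- → run H
t=25: L0/L1/L2 = -/HE/- → run H
t=26: L0/L1/L2 = -/HE/- → run H
t=27: L0/L1/L2 = -/HE/- → run H
t=28: L0/L1/L2 = -/E/- → run E
t=29: (idle)
t=30: (idle)
t=31: (idle)
t=32: (idle)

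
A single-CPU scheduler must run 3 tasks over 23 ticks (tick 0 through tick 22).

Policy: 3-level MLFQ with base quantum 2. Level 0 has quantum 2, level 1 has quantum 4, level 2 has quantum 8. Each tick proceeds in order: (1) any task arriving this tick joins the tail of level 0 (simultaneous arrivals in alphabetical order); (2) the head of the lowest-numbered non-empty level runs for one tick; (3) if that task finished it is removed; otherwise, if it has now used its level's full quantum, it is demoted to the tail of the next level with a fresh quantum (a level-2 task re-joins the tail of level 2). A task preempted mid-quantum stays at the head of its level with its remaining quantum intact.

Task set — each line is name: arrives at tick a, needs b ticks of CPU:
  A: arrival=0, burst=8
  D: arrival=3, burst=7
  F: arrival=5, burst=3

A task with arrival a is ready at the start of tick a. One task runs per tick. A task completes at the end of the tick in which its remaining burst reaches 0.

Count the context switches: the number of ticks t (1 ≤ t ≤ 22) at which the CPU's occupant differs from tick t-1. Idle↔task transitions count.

context switches = 8

t=0: L0/L1/L2 = A/-/- → run A
t=1: L0/L1/L2 = A/-/- → run A
t=2: L0/L1/L2 = -/A/- → run A
t=3: L0/L1/L2 = D/A/- → run D
t=4: L0/L1/L2 = D/A/- → run D
t=5: L0/L1/L2 = F/AD/- → run F
t=6: L0/L1/L2 = F/AD/- → run F
t=7: L0/L1/L2 = -/ADF/- → run A
t=8: L0/L1/L2 = -/ADF/- → run A
t=9: L0/L1/L2 = -/ADF/- → run A
t=10: L0/L1/L2 = -/DF/A → run D
t=11: L0/L1/L2 = -/DF/A → run D
t=12: L0/L1/L2 = -/DF/A → run D
t=13: L0/L1/L2 = -/DF/A → run D
t=14: L0/L1/L2 = -/F/AD → run F
t=15: L0/L1/L2 = -/-/AD → run A
t=16: L0/L1/L2 = -/-/AD → run A
t=17: L0/L1/L2 = -/-/D → run D
t=18: (idle)
t=19: (idle)
t=20: (idle)
t=21: (idle)
t=22: (idle)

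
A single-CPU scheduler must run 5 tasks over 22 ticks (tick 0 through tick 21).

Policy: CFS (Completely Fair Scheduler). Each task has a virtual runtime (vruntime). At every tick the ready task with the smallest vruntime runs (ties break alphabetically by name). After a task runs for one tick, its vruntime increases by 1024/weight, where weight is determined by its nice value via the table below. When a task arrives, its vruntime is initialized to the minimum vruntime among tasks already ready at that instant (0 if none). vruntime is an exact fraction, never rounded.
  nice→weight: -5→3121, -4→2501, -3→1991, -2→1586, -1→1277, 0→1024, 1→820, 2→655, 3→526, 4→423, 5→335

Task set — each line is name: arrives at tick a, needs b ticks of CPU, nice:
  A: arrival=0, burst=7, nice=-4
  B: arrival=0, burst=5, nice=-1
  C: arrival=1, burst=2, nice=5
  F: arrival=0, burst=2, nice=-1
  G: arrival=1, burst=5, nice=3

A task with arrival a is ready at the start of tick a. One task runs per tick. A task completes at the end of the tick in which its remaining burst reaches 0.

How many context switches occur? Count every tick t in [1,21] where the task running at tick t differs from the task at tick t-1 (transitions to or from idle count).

t=0: vr[A=0 B=0 F=0] → run A
t=1: vr[A=1024/2501 B=0 C=0 F=0 G=0] → run B
t=2: vr[A=1024/2501 B=1024/1277 C=0 F=0 G=0] → run C
t=3: vr[A=1024/2501 B=1024/1277 C=1024/335 F=0 G=0] → run F
t=4: vr[A=1024/2501 B=1024/1277 C=1024/335 F=1024/1277 G=0] → run G
t=5: vr[A=1024/2501 B=1024/1277 C=1024/335 F=1024/1277 G=512/263] → run A
t=6: vr[A=2048/2501 B=1024/1277 C=1024/335 F=1024/1277 G=512/263] → run B
t=7: vr[A=2048/2501 B=2048/1277 C=1024/335 F=1024/1277 G=512/263] → run F
t=8: vr[A=2048/2501 B=2048/1277 C=1024/335 G=512/263] → run A
t=9: vr[A=3072/2501 B=2048/1277 C=1024/335 G=512/263] → run A
t=10: vr[A=4096/2501 B=2048/1277 C=1024/335 G=512/263] → run B
t=11: vr[A=4096/2501 B=3072/1277 C=1024/335 G=512/263] → run A
t=12: vr[A=5120/2501 B=3072/1277 C=1024/335 G=512/263] → run G
t=13: vr[A=5120/2501 B=3072/1277 C=1024/335 G=1024/263] → run A
t=14: vr[A=6144/2501 B=3072/1277 C=1024/335 G=1024/263] → run B
t=15: vr[A=6144/2501 B=4096/1277 C=1024/335 G=1024/263] → run A
t=16: vr[B=4096/1277 C=1024/335 G=1024/263] → run C
t=17: vr[B=4096/1277 G=1024/263] → run B
t=18: vr[G=1024/263] → run G
t=19: vr[G=1536/263] → run G
t=20: vr[G=2048/263] → run G
t=21: (idle)

context switches = 18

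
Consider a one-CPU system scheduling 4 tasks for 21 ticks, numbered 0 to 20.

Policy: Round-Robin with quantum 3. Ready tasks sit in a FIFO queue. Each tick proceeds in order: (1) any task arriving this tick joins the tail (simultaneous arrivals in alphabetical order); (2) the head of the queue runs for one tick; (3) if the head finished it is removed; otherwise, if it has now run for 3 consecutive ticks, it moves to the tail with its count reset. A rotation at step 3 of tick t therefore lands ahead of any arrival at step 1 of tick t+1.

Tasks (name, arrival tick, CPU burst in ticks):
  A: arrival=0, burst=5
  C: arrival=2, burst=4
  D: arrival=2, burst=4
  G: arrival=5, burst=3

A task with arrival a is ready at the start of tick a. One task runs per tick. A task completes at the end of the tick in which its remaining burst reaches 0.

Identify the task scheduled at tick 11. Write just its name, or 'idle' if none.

t=0: queue=[A] q_used=0 → run A
t=1: queue=[A] q_used=1 → run A
t=2: queue=[A,C,D] q_used=2 → run A
t=3: queue=[C,D,A] q_used=0 → run C
t=4: queue=[C,D,A] q_used=1 → run C
t=5: queue=[C,D,A,G] q_used=2 → run C
t=6: queue=[D,A,G,C] q_used=0 → run D
t=7: queue=[D,A,G,C] q_used=1 → run D
t=8: queue=[D,A,G,C] q_used=2 → run D
t=9: queue=[A,G,C,D] q_used=0 → run A
t=10: queue=[A,G,C,D] q_used=1 → run A
t=11: queue=[G,C,D] q_used=0 → run G
t=12: queue=[G,C,D] q_used=1 → run G
t=13: queue=[G,C,D] q_used=2 → run G
t=14: queue=[C,D] q_used=0 → run C
t=15: queue=[D] q_used=0 → run D
t=16: (idle)
t=17: (idle)
t=18: (idle)
t=19: (idle)
t=20: (idle)

running at tick 11 = G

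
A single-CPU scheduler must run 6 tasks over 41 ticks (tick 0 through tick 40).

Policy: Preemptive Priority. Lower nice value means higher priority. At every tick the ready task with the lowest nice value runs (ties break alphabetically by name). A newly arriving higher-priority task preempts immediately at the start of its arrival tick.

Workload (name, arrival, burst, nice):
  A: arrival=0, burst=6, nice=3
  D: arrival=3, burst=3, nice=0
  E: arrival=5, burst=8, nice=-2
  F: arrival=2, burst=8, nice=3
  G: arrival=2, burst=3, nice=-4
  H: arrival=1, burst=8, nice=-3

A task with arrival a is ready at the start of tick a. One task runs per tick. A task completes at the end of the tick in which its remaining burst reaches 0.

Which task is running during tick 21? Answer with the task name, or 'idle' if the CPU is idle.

running at tick 21 = D

t=0: ready={A} → run A
t=1: ready={A,H} → run H
t=2: ready={A,F,G,H} → run G
t=3: ready={A,D,F,G,H} → run G
t=4: ready={A,D,F,G,H} → run G
t=5: ready={A,D,E,F,H} → run H
t=6: ready={A,D,E,F,H} → run H
t=7: ready={A,D,E,F,H} → run H
t=8: ready={A,D,E,F,H} → run H
t=9: ready={A,D,E,F,H} → run H
t=10: ready={A,D,E,F,H} → run H
t=11: ready={A,D,E,F,H} → run H
t=12: ready={A,D,E,F} → run E
t=13: ready={A,D,E,F} → run E
t=14: ready={A,D,E,F} → run E
t=15: ready={A,D,E,F} → run E
t=16: ready={A,D,E,F} → run E
t=17: ready={A,D,E,F} → run E
t=18: ready={A,D,E,F} → run E
t=19: ready={A,D,E,F} → run E
t=20: ready={A,D,F} → run D
t=21: ready={A,D,F} → run D
t=22: ready={A,D,F} → run D
t=23: ready={A,F} → run A
t=24: ready={A,F} → run A
t=25: ready={A,F} → run A
t=26: ready={A,F} → run A
t=27: ready={A,F} → run A
t=28: ready={F} → run F
t=29: ready={F} → run F
t=30: ready={F} → run F
t=31: ready={F} → run F
t=32: ready={F} → run F
t=33: ready={F} → run F
t=34: ready={F} → run F
t=35: ready={F} → run F
t=36: (idle)
t=37: (idle)
t=38: (idle)
t=39: (idle)
t=40: (idle)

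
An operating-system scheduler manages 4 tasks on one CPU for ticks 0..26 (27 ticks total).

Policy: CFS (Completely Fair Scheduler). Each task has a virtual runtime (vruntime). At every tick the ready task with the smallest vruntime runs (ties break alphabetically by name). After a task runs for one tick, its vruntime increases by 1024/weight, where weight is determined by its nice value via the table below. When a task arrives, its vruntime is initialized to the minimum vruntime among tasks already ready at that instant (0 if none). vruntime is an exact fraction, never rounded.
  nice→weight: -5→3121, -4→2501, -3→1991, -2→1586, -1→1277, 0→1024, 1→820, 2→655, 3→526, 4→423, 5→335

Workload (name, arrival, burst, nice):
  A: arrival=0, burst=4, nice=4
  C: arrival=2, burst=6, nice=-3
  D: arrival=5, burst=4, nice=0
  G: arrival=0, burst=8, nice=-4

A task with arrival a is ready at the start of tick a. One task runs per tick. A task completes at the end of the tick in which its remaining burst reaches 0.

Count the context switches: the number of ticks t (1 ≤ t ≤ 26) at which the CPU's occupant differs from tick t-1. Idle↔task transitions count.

context switches = 20

t=0: vr[A=0 G=0] → run A
t=1: vr[A=1024/423 G=0] → run G
t=2: vr[A=1024/423 C=1024/2501 G=1024/2501] → run C
t=3: vr[A=1024/423 C=4599808/4979491 G=1024/2501] → run G
t=4: vr[A=1024/423 C=4599808/4979491 G=2048/2501] → run G
t=5: vr[A=1024/423 C=4599808/4979491 D=4599808/4979491 G=3072/2501] → run C
t=6: vr[A=1024/423 C=7160832/4979491 D=4599808/4979491 G=3072/2501] → run D
t=7: vr[A=1024/423 C=7160832/4979491 D=9579299/4979491 G=3072/2501] → run G
t=8: vr[A=1024/423 C=7160832/4979491 D=9579299/4979491 G=4096/2501] → run C
t=9: vr[A=1024/423 C=9721856/4979491 D=9579299/4979491 G=4096/2501] → run G
t=10: vr[A=1024/423 C=9721856/4979491 D=9579299/4979491 G=5120/2501] → run D
t=11: vr[A=1024/423 C=9721856/4979491 D=14558790/4979491 G=5120/2501] → run C
t=12: vr[A=1024/423 C=12282880/4979491 D=14558790/4979491 G=5120/2501] → run G
t=13: vr[A=1024/423 C=12282880/4979491 D=14558790/4979491 G=6144/2501] → run A
t=14: vr[A=2048/423 C=12282880/4979491 D=14558790/4979491 G=6144/2501] → run G
t=15: vr[A=2048/423 C=12282880/4979491 D=14558790/4979491 G=7168/2501] → run C
t=16: vr[A=2048/423 C=14843904/4979491 D=14558790/4979491 G=7168/2501] → run G
t=17: vr[A=2048/423 C=14843904/4979491 D=14558790/4979491] → run D
t=18: vr[A=2048/423 C=14843904/4979491 D=19538281/4979491] → run C
t=19: vr[A=2048/423 D=19538281/4979491] → run D
t=20: vr[A=2048/423] → run A
t=21: vr[A=1024/141] → run A
t=22: (idle)
t=23: (idle)
t=24: (idle)
t=25: (idle)
t=26: (idle)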